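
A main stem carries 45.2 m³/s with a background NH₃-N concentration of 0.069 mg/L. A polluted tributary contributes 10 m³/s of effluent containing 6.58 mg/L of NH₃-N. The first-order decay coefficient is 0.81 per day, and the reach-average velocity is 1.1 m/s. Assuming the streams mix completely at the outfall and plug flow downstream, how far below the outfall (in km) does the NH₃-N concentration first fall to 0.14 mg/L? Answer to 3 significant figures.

257 km

Mixed concentration C = ΣQC/ΣQ = (45.20·0.06900 + 10.00·6.580) / 55.20 = 68.92/55.20 = 1.249 mg/L.
Set 1.249·exp(−k·t) = 0.14 → t = ln(1.249/0.14)/k = 233400 s = 64.83 h.
Distance = v·t = 1.1·233400 = 256700 m = 256.7 km.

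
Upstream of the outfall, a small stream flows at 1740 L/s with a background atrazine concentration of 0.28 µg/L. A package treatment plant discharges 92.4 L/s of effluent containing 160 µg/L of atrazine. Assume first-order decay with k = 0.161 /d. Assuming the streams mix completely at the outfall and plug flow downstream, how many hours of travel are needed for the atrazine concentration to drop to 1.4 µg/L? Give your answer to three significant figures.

266 h

Conservation of mass: C = (1740·0.2800 + 92.40·160.0) / 1832 = 15270/1832 = 8.334 µg/L.
8.334·exp(−k·t) = 1.4 → t = ln(8.334/1.4)/k = 957300 s = 265.9 h.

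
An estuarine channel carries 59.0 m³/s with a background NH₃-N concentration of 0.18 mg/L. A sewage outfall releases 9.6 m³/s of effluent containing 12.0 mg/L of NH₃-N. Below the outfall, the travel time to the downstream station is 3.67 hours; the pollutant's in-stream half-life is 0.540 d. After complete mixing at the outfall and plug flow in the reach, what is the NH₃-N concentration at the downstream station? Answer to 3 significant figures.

1.51 mg/L

Conservation of mass: C = (59.00·0.1800 + 9.600·12.00) / 68.60 = 125.8/68.60 = 1.834 mg/L.
Half-life 0.540 d → k = ln 2 / 0.540 = 1.284 d⁻¹.
Applying C = C₀e^(−kt): 1.834 × 0.8218 = 1.507 mg/L.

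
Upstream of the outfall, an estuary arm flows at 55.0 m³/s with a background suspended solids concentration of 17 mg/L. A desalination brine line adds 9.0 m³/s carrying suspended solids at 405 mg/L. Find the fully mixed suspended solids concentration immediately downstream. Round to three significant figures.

71.6 mg/L

Mass balance: C = (55.00·17.00 + 9.000·405.0) / 64.00 = 4580/64.00 = 71.56 mg/L.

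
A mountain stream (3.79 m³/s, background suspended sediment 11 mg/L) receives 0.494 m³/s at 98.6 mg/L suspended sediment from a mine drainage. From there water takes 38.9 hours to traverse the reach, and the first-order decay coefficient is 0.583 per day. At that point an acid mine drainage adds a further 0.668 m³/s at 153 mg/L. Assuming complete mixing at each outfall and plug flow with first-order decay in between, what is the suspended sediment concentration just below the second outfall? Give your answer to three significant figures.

Mass balance: C = (3.790·11.00 + 0.4940·98.60) / 4.284 = 90.40/4.284 = 21.10 mg/L; combined flow 4.284 m³/s.
Applying C = C₀e^(−kt): 21.10 × 0.3887 = 8.202 mg/L.
At the second outfall, C = (4.284·8.202 + 0.6680·153.0) / (4.284 + 0.6680) = 27.73 mg/L.

27.7 mg/L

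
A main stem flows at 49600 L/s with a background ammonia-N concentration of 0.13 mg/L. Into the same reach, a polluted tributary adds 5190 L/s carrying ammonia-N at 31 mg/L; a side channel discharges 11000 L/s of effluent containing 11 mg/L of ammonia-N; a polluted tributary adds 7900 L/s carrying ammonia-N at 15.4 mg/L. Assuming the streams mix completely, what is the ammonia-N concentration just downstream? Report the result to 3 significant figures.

5.56 mg/L

Mixed concentration C = ΣQC/ΣQ = (49600·0.1300 + 5190·31.00 + 11000·11.00 + 7900·15.40) / 73690 = 410000/73690 = 5.564 mg/L.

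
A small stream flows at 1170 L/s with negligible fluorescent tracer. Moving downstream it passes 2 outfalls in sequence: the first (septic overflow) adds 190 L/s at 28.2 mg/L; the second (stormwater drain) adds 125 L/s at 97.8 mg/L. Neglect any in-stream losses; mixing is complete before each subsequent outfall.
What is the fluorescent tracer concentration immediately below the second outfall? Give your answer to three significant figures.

11.8 mg/L

Below outfall 1: Q → 1360 L/s, C = (1170·0 + 190.0·28.20)/1360 = 3.940 mg/L.
Below outfall 2: Q → 1485 L/s, C = (1360·3.940 + 125.0·97.80)/1485 = 11.84 mg/L.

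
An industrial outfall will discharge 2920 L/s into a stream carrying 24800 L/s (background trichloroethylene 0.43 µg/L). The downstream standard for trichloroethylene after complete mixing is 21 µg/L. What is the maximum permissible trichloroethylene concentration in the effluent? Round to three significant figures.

At the limit, (Qr·Cr + Qe·Cₑ)/(Qr + Qe) = 21:
Cₑ = (27720·21 − 24800·0.4300) / 2920 = 195.7 µg/L.

196 µg/L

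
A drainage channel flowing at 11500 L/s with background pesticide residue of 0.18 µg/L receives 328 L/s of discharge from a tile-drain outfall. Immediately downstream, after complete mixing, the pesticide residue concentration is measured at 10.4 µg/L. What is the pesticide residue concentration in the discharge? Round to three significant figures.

Mass balance: 11500·0.1800 + 328.0·Cₑ = 11830·10.40
→ Cₑ = (11830·10.40 − 11500·0.1800) / 328.0 = 368.7 µg/L.

369 µg/L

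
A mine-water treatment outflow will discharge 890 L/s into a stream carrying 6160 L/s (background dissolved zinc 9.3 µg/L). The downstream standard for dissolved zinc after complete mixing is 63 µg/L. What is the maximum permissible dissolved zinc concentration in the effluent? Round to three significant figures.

At the limit, (Qr·Cr + Qe·Cₑ)/(Qr + Qe) = 63:
Cₑ = (7050·63 − 6160·9.300) / 890.0 = 434.7 µg/L.

435 µg/L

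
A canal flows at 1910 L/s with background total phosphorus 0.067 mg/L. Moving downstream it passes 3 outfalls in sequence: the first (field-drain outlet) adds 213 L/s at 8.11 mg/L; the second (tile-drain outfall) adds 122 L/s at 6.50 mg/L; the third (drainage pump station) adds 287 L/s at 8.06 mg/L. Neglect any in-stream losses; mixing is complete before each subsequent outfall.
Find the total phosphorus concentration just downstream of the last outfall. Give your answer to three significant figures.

Below outfall 1: Q → 2123 L/s, C = (1910·0.06700 + 213.0·8.110)/2123 = 0.8740 mg/L.
Below outfall 2: Q → 2245 L/s, C = (2123·0.8740 + 122.0·6.500)/2245 = 1.180 mg/L.
Below outfall 3: Q → 2532 L/s, C = (2245·1.180 + 287.0·8.060)/2532 = 1.960 mg/L.

1.96 mg/L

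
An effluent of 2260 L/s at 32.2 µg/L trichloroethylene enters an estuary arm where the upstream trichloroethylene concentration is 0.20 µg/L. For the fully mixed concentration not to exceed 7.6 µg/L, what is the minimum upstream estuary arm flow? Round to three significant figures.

Set C_mix = 7.6: (Q·0.2000 + 2260·32.20) / (Q + 2260) = 7.6
→ Q = 2260·(32.20 − 7.6)/(7.6 − 0.2000) = 7513 L/s.

7510 L/s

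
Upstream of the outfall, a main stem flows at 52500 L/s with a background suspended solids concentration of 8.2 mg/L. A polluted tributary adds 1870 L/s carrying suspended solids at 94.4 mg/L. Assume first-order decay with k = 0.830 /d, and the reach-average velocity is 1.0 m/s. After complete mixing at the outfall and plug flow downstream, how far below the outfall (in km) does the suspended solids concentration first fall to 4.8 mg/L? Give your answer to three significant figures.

87.9 km

Mass balance: C = (52500·8.200 + 1870·94.40) / 54370 = 607000/54370 = 11.16 mg/L.
Set 11.16·exp(−k·t) = 4.8 → t = ln(11.16/4.8)/k = 87870 s = 24.41 h.
Distance = v·t = 1.0·87870 = 87870 m = 87.87 km.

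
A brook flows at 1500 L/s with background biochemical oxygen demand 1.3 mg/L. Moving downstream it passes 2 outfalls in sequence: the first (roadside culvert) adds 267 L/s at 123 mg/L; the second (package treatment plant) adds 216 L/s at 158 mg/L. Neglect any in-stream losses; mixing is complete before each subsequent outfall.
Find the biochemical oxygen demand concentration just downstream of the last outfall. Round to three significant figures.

After outfall 1: Q = 1500 + 267.0 = 1767 L/s; C = (1500·1.300 + 267.0·123.0)/1767 = 19.69 mg/L.
After outfall 2: Q = 1767 + 216.0 = 1983 L/s; C = (1767·19.69 + 216.0·158.0)/1983 = 34.75 mg/L.

34.8 mg/L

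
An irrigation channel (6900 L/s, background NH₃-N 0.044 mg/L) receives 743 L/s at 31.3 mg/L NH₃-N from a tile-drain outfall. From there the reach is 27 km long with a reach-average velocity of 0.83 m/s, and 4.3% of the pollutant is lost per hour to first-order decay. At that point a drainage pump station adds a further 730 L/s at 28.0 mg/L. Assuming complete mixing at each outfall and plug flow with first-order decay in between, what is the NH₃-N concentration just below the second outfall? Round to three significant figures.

Mass balance: C = (6900·0.04400 + 743.0·31.30) / 7643 = 23560/7643 = 3.082 mg/L; combined flow 7643 L/s.
Travel time t = 27·1000 / 0.83 = 32530 s = 9.036 h.
4.3%/h lost → k = −ln(1 − 0.043) = 0.04395 h⁻¹.
First-order decay: C = 3.082·exp(−k·t) = 3.082·0.6722 = 2.072 mg/L.
At the second outfall, C = (7643·2.072 + 730.0·28.00) / (7643 + 730.0) = 4.333 mg/L.

4.33 mg/L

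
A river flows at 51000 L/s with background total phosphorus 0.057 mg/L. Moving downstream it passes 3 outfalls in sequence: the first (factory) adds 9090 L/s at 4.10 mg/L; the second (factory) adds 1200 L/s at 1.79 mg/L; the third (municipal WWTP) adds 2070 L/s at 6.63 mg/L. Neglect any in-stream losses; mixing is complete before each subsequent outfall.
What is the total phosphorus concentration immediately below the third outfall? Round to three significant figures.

0.885 mg/L

Below outfall 1: Q → 60090 L/s, C = (51000·0.05700 + 9090·4.100)/60090 = 0.6686 mg/L.
Below outfall 2: Q → 61290 L/s, C = (60090·0.6686 + 1200·1.790)/61290 = 0.6906 mg/L.
Below outfall 3: Q → 63360 L/s, C = (61290·0.6906 + 2070·6.630)/63360 = 0.8846 mg/L.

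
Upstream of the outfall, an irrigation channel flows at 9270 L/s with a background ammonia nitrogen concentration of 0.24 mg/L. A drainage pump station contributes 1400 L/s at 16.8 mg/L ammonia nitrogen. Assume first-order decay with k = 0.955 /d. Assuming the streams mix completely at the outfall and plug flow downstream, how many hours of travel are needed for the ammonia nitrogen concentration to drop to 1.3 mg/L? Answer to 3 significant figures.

15.5 h

Conservation of mass: C = (9270·0.2400 + 1400·16.80) / 10670 = 25740/10670 = 2.413 mg/L.
2.413·exp(−k·t) = 1.3 → t = ln(2.413/1.3)/k = 55950 s = 15.54 h.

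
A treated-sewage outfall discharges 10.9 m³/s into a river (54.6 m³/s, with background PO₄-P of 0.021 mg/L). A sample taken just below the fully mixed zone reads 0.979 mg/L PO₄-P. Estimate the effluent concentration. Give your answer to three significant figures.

5.78 mg/L

Mass balance: 54.60·0.02100 + 10.90·Cₑ = 65.50·0.9790
→ Cₑ = (65.50·0.9790 − 54.60·0.02100) / 10.90 = 5.778 mg/L.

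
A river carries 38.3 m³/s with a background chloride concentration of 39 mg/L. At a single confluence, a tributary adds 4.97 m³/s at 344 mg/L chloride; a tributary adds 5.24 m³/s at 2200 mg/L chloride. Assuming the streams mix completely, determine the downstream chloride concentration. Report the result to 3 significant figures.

304 mg/L

Conservation of mass: C = (38.30·39.00 + 4.970·344.0 + 5.240·2200) / 48.51 = 14730/48.51 = 303.7 mg/L.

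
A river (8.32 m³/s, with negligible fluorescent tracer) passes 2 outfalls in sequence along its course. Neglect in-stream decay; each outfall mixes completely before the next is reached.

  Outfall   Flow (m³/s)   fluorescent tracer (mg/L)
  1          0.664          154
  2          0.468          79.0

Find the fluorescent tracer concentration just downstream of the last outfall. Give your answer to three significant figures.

14.7 mg/L

Outfall 1: combined Q = 8.984 m³/s; C = (8.320·0 + 0.6640·154.0)/8.984 = 11.38 mg/L.
Outfall 2: combined Q = 9.452 m³/s; C = (8.984·11.38 + 0.4680·79.00)/9.452 = 14.73 mg/L.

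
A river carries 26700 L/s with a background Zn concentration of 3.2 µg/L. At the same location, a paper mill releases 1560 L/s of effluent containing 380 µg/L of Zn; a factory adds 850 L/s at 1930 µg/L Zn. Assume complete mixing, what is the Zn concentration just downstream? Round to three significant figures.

79.7 µg/L

Conservation of mass: C = (26700·3.200 + 1560·380.0 + 850.0·1930) / 29110 = 2319000/29110 = 79.65 µg/L.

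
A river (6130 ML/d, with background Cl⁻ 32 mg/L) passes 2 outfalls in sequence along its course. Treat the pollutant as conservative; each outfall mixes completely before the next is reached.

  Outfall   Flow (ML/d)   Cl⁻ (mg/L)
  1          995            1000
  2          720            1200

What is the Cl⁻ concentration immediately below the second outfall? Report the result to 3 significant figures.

262 mg/L

After outfall 1: Q = 6130 + 995.0 = 7125 ML/d; C = (6130·32.00 + 995.0·1000)/7125 = 167.2 mg/L.
After outfall 2: Q = 7125 + 720.0 = 7845 ML/d; C = (7125·167.2 + 720.0·1200)/7845 = 262.0 mg/L.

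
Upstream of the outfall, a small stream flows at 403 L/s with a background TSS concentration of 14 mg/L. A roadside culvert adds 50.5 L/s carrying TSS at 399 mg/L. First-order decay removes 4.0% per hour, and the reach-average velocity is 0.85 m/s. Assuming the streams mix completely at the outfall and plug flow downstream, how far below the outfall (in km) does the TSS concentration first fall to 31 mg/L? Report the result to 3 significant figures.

45.5 km

After mixing, C = (403.0·14.00 + 50.50·399.0) / 453.5 = 25790/453.5 = 56.87 mg/L.
4.0%/h lost → k = −ln(1 − 0.04) = 0.04082 h⁻¹.
Set 56.87·exp(−k·t) = 31 → t = ln(56.87/31)/k = 53510 s = 14.86 h.
Distance = v·t = 0.85·53510 = 45490 m = 45.49 km.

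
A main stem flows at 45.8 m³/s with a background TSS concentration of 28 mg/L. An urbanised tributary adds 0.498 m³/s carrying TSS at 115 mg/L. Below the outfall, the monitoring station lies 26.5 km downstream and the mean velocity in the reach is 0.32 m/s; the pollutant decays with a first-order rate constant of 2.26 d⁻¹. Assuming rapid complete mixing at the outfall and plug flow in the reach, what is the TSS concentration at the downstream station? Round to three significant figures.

Mixed concentration C = ΣQC/ΣQ = (45.80·28.00 + 0.4980·115.0) / 46.30 = 1340/46.30 = 28.94 mg/L.
Travel time t = 26.5·1000 / 0.32 = 82810 s = 23.00 h.
First-order decay: C = 28.94·exp(−k·t) = 28.94·0.1146 = 3.317 mg/L.

3.32 mg/L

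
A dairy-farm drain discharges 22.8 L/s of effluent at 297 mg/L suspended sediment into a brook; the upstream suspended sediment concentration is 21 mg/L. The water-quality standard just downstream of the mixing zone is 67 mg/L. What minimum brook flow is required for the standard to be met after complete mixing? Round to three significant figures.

Set C_mix = 67: (Q·21.00 + 22.80·297.0) / (Q + 22.80) = 67
→ Q = 22.80·(297.0 − 67)/(67 − 21.00) = 114.0 L/s.

114 L/s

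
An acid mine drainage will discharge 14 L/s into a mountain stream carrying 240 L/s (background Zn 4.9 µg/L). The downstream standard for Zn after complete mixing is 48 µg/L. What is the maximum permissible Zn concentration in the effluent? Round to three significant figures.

At the limit, (Qr·Cr + Qe·Cₑ)/(Qr + Qe) = 48:
Cₑ = (254.0·48 − 240.0·4.900) / 14.00 = 786.9 µg/L.

787 µg/L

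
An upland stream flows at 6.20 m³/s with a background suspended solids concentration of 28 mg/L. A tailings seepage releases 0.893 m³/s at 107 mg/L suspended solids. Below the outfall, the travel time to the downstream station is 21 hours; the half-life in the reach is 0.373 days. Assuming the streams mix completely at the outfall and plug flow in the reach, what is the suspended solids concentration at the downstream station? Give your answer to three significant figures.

7.46 mg/L

Flow-weighted average: C = (6.200·28.00 + 0.8930·107.0) / 7.093 = 269.2/7.093 = 37.95 mg/L.
Half-life 0.373 d → k = ln 2 / 0.373 = 1.858 d⁻¹.
After decay, C = 37.95 × e^(−kt) = 37.95 × 0.1967 = 7.464 mg/L.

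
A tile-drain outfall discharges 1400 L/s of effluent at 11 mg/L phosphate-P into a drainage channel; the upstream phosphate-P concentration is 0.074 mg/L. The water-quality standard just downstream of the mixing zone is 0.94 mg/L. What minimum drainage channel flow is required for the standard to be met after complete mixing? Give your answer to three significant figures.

Set C_mix = 0.94: (Q·0.07400 + 1400·11.00) / (Q + 1400) = 0.94
→ Q = 1400·(11.00 − 0.94)/(0.94 − 0.07400) = 16260 L/s.

16300 L/s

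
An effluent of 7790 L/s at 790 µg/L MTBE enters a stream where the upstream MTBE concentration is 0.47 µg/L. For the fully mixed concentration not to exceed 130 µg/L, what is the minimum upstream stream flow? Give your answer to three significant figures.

Set C_mix = 130: (Q·0.4700 + 7790·790.0) / (Q + 7790) = 130
→ Q = 7790·(790.0 − 130)/(130 − 0.4700) = 39690 L/s.

39700 L/s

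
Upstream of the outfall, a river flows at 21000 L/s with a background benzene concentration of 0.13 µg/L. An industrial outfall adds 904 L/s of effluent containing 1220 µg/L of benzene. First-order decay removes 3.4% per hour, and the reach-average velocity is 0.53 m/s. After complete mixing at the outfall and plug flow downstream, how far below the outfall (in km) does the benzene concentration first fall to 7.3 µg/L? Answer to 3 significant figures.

107 km

Mass balance: C = (21000·0.1300 + 904.0·1220) / 21900 = 1106000/21900 = 50.48 µg/L.
3.4%/h lost → k = −ln(1 − 0.034) = 0.03459 h⁻¹.
Set 50.48·exp(−k·t) = 7.3 → t = ln(50.48/7.3)/k = 201200 s = 55.90 h.
Distance = v·t = 0.53·201200 = 106700 m = 106.7 km.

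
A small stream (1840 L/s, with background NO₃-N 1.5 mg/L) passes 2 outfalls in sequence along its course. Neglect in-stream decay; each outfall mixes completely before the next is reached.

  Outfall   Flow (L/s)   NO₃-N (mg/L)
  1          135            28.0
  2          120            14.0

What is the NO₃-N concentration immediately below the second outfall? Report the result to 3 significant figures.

3.92 mg/L

Below outfall 1: Q → 1975 L/s, C = (1840·1.500 + 135.0·28.00)/1975 = 3.311 mg/L.
Below outfall 2: Q → 2095 L/s, C = (1975·3.311 + 120.0·14.00)/2095 = 3.924 mg/L.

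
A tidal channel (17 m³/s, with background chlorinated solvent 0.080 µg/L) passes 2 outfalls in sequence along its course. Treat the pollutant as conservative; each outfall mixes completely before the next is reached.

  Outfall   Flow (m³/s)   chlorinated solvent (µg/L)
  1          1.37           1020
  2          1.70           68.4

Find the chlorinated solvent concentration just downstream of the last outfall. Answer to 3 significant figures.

75.5 µg/L

Outfall 1: combined Q = 18.37 m³/s; C = (17.00·0.08000 + 1.370·1020)/18.37 = 76.14 µg/L.
Outfall 2: combined Q = 20.07 m³/s; C = (18.37·76.14 + 1.700·68.40)/20.07 = 75.49 µg/L.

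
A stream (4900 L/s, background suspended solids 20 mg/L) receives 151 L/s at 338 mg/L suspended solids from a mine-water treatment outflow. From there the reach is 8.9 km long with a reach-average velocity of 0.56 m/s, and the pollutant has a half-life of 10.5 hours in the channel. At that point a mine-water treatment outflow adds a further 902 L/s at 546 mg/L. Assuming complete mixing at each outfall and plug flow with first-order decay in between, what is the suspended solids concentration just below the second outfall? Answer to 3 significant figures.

101 mg/L

Flow-weighted average: C = (4900·20.00 + 151.0·338.0) / 5051 = 149000/5051 = 29.51 mg/L; combined flow 5051 L/s.
Travel time t = 8.9·1000 / 0.56 = 15890 s = 4.415 h.
Half-life 10.5 h → k = ln 2 / 10.5 = 0.06601 h⁻¹ = 1.584 d⁻¹.
Decay over the reach: 29.51·exp(−kt) = 29.51·0.7472 = 22.05 mg/L.
Second outfall: C = (5051·22.05 + 902.0·546.0)/5953 = 101.4 mg/L.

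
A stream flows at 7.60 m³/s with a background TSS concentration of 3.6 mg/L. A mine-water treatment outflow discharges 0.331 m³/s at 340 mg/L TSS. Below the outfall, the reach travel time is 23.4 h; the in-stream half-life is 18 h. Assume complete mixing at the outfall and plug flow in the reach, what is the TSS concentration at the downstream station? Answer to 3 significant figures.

7.16 mg/L

After mixing, C = (7.600·3.600 + 0.3310·340.0) / 7.931 = 139.9/7.931 = 17.64 mg/L.
Half-life 18 h → k = ln 2 / 18 = 0.03851 h⁻¹ = 0.9242 d⁻¹.
Decay over the reach: 17.64·exp(−kt) = 17.64·0.4061 = 7.164 mg/L.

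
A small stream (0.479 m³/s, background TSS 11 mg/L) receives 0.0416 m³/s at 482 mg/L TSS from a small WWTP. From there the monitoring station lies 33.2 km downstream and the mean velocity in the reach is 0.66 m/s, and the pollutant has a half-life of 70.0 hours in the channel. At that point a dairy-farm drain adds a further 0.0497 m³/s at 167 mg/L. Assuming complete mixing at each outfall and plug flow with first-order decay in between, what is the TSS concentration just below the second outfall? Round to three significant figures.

53.2 mg/L

Flow-weighted average: C = (0.4790·11.00 + 0.04160·482.0) / 0.5206 = 25.32/0.5206 = 48.64 mg/L; combined flow 0.5206 m³/s.
Travel time t = 33.2·1000 / 0.66 = 50300 s = 13.97 h.
Half-life 70.0 h → k = ln 2 / 70.0 = 0.009902 h⁻¹ = 0.2377 d⁻¹.
After decay, C = 48.64 × e^(−kt) = 48.64 × 0.8708 = 42.35 mg/L.
Second outfall: C = (0.5206·42.35 + 0.04970·167.0)/0.5703 = 53.21 mg/L.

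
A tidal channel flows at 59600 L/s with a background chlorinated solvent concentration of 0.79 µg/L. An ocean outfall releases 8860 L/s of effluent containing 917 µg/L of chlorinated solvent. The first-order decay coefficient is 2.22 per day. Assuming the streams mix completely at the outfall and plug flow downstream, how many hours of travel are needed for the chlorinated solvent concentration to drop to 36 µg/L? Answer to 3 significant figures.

13.0 h

After mixing, C = (59600·0.7900 + 8860·917.0) / 68460 = 8172000/68460 = 119.4 µg/L.
119.4·exp(−k·t) = 36 → t = ln(119.4/36)/k = 46650 s = 12.96 h.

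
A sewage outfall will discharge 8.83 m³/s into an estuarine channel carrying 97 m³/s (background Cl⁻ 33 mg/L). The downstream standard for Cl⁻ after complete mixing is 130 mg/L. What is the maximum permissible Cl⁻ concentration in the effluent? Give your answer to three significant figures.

At the limit, (Qr·Cr + Qe·Cₑ)/(Qr + Qe) = 130:
Cₑ = (105.8·130 − 97.00·33.00) / 8.830 = 1196 mg/L.

1200 mg/L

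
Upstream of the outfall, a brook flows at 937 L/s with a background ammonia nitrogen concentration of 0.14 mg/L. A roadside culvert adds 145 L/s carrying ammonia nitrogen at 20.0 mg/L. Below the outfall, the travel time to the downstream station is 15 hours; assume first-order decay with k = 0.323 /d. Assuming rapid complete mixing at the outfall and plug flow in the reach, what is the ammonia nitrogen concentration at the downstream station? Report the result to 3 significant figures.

2.29 mg/L

Mixed concentration C = ΣQC/ΣQ = (937.0·0.1400 + 145.0·20.00) / 1082 = 3031/1082 = 2.801 mg/L.
First-order decay: C = 2.801·exp(−k·t) = 2.801·0.8172 = 2.289 mg/L.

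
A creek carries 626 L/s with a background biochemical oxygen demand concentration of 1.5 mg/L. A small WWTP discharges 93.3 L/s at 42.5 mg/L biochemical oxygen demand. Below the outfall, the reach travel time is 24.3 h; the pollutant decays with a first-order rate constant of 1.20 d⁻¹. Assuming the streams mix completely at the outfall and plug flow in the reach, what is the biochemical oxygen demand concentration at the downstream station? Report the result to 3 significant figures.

Mass balance: C = (626.0·1.500 + 93.30·42.50) / 719.3 = 4904/719.3 = 6.818 mg/L.
First-order decay: C = 6.818·exp(−k·t) = 6.818·0.2967 = 2.023 mg/L.

2.02 mg/L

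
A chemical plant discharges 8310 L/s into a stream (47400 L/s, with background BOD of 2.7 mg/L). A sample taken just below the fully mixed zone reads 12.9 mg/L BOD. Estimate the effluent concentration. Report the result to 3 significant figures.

Mass balance: 47400·2.700 + 8310·Cₑ = 55710·12.90
→ Cₑ = (55710·12.90 − 47400·2.700) / 8310 = 71.08 mg/L.

71.1 mg/L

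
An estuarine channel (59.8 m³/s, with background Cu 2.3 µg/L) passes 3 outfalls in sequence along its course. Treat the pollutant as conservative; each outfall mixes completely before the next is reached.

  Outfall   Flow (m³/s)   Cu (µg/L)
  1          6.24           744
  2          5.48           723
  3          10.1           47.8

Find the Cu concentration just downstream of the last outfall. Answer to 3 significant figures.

113 µg/L

Below outfall 1: Q → 66.04 m³/s, C = (59.80·2.300 + 6.240·744.0)/66.04 = 72.38 µg/L.
Below outfall 2: Q → 71.52 m³/s, C = (66.04·72.38 + 5.480·723.0)/71.52 = 122.2 µg/L.
Below outfall 3: Q → 81.62 m³/s, C = (71.52·122.2 + 10.10·47.80)/81.62 = 113.0 µg/L.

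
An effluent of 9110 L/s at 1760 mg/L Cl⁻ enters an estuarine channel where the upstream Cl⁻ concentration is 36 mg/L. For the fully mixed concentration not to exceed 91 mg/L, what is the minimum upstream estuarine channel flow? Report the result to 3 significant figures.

276000 L/s

Set C_mix = 91: (Q·36.00 + 9110·1760) / (Q + 9110) = 91
→ Q = 9110·(1760 − 91)/(91 − 36.00) = 276400 L/s.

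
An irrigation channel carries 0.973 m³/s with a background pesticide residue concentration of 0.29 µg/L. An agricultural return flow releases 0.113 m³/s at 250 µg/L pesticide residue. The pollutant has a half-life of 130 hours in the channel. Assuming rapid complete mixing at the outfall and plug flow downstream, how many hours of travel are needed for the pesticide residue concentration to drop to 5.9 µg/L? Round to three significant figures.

280 h

Conservation of mass: C = (0.9730·0.2900 + 0.1130·250.0) / 1.086 = 28.53/1.086 = 26.27 µg/L.
Half-life 130 h → k = ln 2 / 130 = 0.005332 h⁻¹ = 0.1280 d⁻¹.
26.27·exp(−k·t) = 5.9 → t = ln(26.27/5.9)/k = 1008000 s = 280.1 h.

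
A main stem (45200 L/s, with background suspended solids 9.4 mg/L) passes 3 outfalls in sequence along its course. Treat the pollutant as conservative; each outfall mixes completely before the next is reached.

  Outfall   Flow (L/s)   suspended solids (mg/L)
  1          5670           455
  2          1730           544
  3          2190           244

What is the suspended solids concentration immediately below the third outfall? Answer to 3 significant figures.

After outfall 1: Q = 45200 + 5670 = 50870 L/s; C = (45200·9.400 + 5670·455.0)/50870 = 59.07 mg/L.
After outfall 2: Q = 50870 + 1730 = 52600 L/s; C = (50870·59.07 + 1730·544.0)/52600 = 75.02 mg/L.
After outfall 3: Q = 52600 + 2190 = 54790 L/s; C = (52600·75.02 + 2190·244.0)/54790 = 81.77 mg/L.

81.8 mg/L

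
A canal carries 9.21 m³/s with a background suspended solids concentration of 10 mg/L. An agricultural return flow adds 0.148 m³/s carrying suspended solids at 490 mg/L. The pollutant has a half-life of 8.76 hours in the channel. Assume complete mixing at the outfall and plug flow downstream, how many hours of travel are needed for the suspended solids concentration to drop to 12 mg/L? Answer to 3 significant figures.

4.83 h

Mixed concentration C = ΣQC/ΣQ = (9.210·10.00 + 0.1480·490.0) / 9.358 = 164.6/9.358 = 17.59 mg/L.
Half-life 8.76 h → k = ln 2 / 8.76 = 0.07913 h⁻¹ = 1.899 d⁻¹.
17.59·exp(−k·t) = 12 → t = ln(17.59/12)/k = 17400 s = 4.834 h.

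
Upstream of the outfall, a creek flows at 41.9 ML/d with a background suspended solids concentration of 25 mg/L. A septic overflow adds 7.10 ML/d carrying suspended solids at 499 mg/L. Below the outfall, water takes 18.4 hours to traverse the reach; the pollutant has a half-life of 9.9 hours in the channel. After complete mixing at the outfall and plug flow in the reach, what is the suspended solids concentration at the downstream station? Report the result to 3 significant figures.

Mixed concentration C = ΣQC/ΣQ = (41.90·25.00 + 7.100·499.0) / 49.00 = 4590/49.00 = 93.68 mg/L.
Half-life 9.9 h → k = ln 2 / 9.9 = 0.07001 h⁻¹ = 1.680 d⁻¹.
Decay over the reach: 93.68·exp(−kt) = 93.68·0.2757 = 25.83 mg/L.

25.8 mg/L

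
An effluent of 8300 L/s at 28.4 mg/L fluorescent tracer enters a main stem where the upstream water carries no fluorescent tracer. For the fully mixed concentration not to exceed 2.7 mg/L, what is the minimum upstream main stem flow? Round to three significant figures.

79000 L/s

Set C_mix = 2.7: (Q·0 + 8300·28.40) / (Q + 8300) = 2.7
→ Q = 8300·(28.40 − 2.7)/(2.7 − 0) = 79000 L/s.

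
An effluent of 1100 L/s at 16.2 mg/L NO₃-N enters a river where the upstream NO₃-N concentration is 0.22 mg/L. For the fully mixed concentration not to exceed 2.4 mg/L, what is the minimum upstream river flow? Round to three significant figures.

Set C_mix = 2.4: (Q·0.2200 + 1100·16.20) / (Q + 1100) = 2.4
→ Q = 1100·(16.20 − 2.4)/(2.4 − 0.2200) = 6963 L/s.

6960 L/s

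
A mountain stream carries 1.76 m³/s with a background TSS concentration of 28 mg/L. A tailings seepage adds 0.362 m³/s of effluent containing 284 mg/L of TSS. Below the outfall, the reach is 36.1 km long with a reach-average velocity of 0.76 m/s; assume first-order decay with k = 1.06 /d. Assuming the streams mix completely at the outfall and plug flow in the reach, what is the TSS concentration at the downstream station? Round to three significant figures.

40.0 mg/L

Mass balance: C = (1.760·28.00 + 0.3620·284.0) / 2.122 = 152.1/2.122 = 71.67 mg/L.
Travel time t = 36.1·1000 / 0.76 = 47500 s = 13.19 h.
First-order decay: C = 71.67·exp(−k·t) = 71.67·0.5584 = 40.02 mg/L.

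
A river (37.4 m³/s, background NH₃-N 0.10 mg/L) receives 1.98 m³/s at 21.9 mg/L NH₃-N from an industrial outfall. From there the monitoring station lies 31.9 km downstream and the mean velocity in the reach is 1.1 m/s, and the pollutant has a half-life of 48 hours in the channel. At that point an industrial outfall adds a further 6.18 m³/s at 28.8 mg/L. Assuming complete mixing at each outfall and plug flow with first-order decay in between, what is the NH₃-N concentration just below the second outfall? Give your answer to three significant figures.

After mixing, C = (37.40·0.1000 + 1.980·21.90) / 39.38 = 47.10/39.38 = 1.196 mg/L; combined flow 39.38 m³/s.
Travel time t = 31.9·1000 / 1.1 = 29000 s = 8.056 h.
Half-life 48 h → k = ln 2 / 48 = 0.01444 h⁻¹ = 0.3466 d⁻¹.
Decay over the reach: 1.196·exp(−kt) = 1.196·0.8902 = 1.065 mg/L.
At the second outfall, C = (39.38·1.065 + 6.180·28.80) / (39.38 + 6.180) = 4.827 mg/L.

4.83 mg/L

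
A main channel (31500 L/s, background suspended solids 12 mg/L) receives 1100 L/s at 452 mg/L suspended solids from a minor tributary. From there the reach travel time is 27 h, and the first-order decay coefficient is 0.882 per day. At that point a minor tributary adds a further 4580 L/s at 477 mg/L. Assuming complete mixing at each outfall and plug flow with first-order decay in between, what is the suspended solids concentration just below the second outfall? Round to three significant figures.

After mixing, C = (31500·12.00 + 1100·452.0) / 32600 = 875200/32600 = 26.85 mg/L; combined flow 32600 L/s.
First-order decay: C = 26.85·exp(−k·t) = 26.85·0.3707 = 9.953 mg/L.
At the second outfall, C = (32600·9.953 + 4580·477.0) / (32600 + 4580) = 67.49 mg/L.

67.5 mg/L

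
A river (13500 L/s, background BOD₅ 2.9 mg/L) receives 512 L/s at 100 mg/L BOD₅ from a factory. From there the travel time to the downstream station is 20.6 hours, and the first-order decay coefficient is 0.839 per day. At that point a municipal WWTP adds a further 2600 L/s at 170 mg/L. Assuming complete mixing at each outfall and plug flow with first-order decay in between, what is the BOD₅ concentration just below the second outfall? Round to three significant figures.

29.3 mg/L

Mass balance: C = (13500·2.900 + 512.0·100.0) / 14010 = 90350/14010 = 6.448 mg/L; combined flow 14010 L/s.
Applying C = C₀e^(−kt): 6.448 × 0.4867 = 3.138 mg/L.
Second outfall: C = (14010·3.138 + 2600·170.0)/16610 = 29.25 mg/L.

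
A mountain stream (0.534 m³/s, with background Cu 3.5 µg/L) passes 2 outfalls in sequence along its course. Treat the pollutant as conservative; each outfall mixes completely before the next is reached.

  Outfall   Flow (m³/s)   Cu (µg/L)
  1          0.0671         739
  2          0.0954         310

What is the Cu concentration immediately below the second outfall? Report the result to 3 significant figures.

After outfall 1: Q = 0.5340 + 0.06710 = 0.6011 m³/s; C = (0.5340·3.500 + 0.06710·739.0)/0.6011 = 85.60 µg/L.
After outfall 2: Q = 0.6011 + 0.09540 = 0.6965 m³/s; C = (0.6011·85.60 + 0.09540·310.0)/0.6965 = 116.3 µg/L.

116 µg/L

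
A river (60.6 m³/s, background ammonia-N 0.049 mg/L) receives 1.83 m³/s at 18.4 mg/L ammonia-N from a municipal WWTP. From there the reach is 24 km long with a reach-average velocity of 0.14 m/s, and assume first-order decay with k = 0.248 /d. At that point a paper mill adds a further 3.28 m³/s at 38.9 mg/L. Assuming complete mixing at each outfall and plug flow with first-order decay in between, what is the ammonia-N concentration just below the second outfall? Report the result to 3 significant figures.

Flow-weighted average: C = (60.60·0.04900 + 1.830·18.40) / 62.43 = 36.64/62.43 = 0.5869 mg/L; combined flow 62.43 m³/s.
Travel time t = 24·1000 / 0.14 = 171400 s = 47.62 h.
After decay, C = 0.5869 × e^(−kt) = 0.5869 × 0.6114 = 0.3588 mg/L.
At the second outfall, C = (62.43·0.3588 + 3.280·38.90) / (62.43 + 3.280) = 2.283 mg/L.

2.28 mg/L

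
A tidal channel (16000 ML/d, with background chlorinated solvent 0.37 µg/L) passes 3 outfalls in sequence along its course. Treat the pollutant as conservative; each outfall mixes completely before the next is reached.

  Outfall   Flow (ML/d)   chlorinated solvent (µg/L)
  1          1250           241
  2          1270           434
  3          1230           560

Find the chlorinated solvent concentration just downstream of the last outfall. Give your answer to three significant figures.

After outfall 1: Q = 16000 + 1250 = 17250 ML/d; C = (16000·0.3700 + 1250·241.0)/17250 = 17.81 µg/L.
After outfall 2: Q = 17250 + 1270 = 18520 ML/d; C = (17250·17.81 + 1270·434.0)/18520 = 46.35 µg/L.
After outfall 3: Q = 18520 + 1230 = 19750 ML/d; C = (18520·46.35 + 1230·560.0)/19750 = 78.34 µg/L.

78.3 µg/L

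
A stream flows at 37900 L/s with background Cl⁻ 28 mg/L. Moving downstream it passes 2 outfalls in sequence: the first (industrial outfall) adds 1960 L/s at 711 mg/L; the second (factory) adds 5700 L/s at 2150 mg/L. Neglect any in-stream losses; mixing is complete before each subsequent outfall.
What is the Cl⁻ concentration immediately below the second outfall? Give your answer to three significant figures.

After outfall 1: Q = 37900 + 1960 = 39860 L/s; C = (37900·28.00 + 1960·711.0)/39860 = 61.58 mg/L.
After outfall 2: Q = 39860 + 5700 = 45560 L/s; C = (39860·61.58 + 5700·2150)/45560 = 322.9 mg/L.

323 mg/L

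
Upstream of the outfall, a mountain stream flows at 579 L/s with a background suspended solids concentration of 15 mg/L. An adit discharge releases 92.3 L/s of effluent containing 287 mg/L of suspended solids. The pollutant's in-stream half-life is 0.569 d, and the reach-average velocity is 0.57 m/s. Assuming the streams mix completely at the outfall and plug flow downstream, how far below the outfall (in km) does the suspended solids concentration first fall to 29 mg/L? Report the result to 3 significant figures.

After mixing, C = (579.0·15.00 + 92.30·287.0) / 671.3 = 35180/671.3 = 52.40 mg/L.
Half-life 0.569 d → k = ln 2 / 0.569 = 1.218 d⁻¹.
Set 52.40·exp(−k·t) = 29 → t = ln(52.40/29)/k = 41960 s = 11.66 h.
Distance = v·t = 0.57·41960 = 23920 m = 23.92 km.

23.9 km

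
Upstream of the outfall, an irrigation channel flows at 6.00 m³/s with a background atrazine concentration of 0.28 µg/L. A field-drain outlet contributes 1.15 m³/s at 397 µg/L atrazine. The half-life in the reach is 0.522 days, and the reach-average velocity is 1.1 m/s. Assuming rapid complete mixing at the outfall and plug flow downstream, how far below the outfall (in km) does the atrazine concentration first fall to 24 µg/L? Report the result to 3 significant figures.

70.3 km

After mixing, C = (6.000·0.2800 + 1.150·397.0) / 7.150 = 458.2/7.150 = 64.09 µg/L.
Half-life 0.522 d → k = ln 2 / 0.522 = 1.328 d⁻¹.
Set 64.09·exp(−k·t) = 24 → t = ln(64.09/24)/k = 63910 s = 17.75 h.
Distance = v·t = 1.1·63910 = 70300 m = 70.30 km.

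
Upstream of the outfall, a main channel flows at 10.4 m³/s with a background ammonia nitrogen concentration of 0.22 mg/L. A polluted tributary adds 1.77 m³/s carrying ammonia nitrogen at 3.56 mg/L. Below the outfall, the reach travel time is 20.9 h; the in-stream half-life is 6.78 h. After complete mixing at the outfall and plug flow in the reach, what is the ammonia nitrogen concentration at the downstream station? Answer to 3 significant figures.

0.0833 mg/L

Flow-weighted average: C = (10.40·0.2200 + 1.770·3.560) / 12.17 = 8.589/12.17 = 0.7058 mg/L.
Half-life 6.78 h → k = ln 2 / 6.78 = 0.1022 h⁻¹ = 2.454 d⁻¹.
Decay over the reach: 0.7058·exp(−kt) = 0.7058·0.1180 = 0.08331 mg/L.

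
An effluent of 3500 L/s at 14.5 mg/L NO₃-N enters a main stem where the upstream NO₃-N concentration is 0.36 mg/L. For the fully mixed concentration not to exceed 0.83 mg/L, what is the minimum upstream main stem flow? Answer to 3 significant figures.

Set C_mix = 0.83: (Q·0.3600 + 3500·14.50) / (Q + 3500) = 0.83
→ Q = 3500·(14.50 − 0.83)/(0.83 − 0.3600) = 101800 L/s.

102000 L/s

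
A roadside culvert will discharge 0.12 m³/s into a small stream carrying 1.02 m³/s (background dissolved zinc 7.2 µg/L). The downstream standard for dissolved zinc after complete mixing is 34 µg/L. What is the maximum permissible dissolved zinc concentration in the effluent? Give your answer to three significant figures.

262 µg/L

At the limit, (Qr·Cr + Qe·Cₑ)/(Qr + Qe) = 34:
Cₑ = (1.140·34 − 1.020·7.200) / 0.1200 = 261.8 µg/L.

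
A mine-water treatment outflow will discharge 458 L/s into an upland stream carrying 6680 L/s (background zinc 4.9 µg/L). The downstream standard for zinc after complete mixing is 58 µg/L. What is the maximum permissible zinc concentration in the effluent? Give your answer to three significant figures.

At the limit, (Qr·Cr + Qe·Cₑ)/(Qr + Qe) = 58:
Cₑ = (7138·58 − 6680·4.900) / 458.0 = 832.5 µg/L.

832 µg/L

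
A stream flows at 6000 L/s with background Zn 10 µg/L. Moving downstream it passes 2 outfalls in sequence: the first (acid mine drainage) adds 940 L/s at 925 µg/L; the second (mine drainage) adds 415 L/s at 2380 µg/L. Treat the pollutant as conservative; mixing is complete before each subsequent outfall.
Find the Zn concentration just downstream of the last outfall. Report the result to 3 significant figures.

Outfall 1: combined Q = 6940 L/s; C = (6000·10.00 + 940.0·925.0)/6940 = 133.9 µg/L.
Outfall 2: combined Q = 7355 L/s; C = (6940·133.9 + 415.0·2380)/7355 = 260.7 µg/L.

261 µg/L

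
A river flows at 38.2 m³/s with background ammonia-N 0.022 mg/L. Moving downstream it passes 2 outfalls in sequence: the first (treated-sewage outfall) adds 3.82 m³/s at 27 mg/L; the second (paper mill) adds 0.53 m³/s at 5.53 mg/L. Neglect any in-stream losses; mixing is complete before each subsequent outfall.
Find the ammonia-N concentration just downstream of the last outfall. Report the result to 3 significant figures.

After outfall 1: Q = 38.20 + 3.820 = 42.02 m³/s; C = (38.20·0.02200 + 3.820·27.00)/42.02 = 2.475 mg/L.
After outfall 2: Q = 42.02 + 0.5300 = 42.55 m³/s; C = (42.02·2.475 + 0.5300·5.530)/42.55 = 2.513 mg/L.

2.51 mg/L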